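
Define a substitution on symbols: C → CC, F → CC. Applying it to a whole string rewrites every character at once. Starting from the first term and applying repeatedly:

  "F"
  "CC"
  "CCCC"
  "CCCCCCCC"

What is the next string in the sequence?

Apply φ to CCCCCCCC symbol by symbol: C→CC, C→CC, C→CC, C→CC, C→CC, C→CC, C→CC, C→CC; joined: CC CC CC CC CC CC CC CC.

CCCCCCCCCCCCCCCC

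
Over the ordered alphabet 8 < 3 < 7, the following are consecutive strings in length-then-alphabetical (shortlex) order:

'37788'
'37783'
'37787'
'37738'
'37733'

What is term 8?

37773

Continuing the enumeration 3 steps past 37733: 37733 → 37737 → 37778 → (answer).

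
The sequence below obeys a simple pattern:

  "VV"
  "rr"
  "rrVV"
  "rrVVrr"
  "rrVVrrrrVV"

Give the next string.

rrVVrrrrVVrrVVrr

From term 3 onward, concatenate the last term with the second-to-last: rr·VV = rrVV, rrVV·rr = rrVVrr, …
Continuing: rrVVrrrrVV · rrVVrr gives term 6.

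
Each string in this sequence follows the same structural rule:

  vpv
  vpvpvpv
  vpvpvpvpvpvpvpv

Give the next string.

Each string is two copies of the previous one joined by 'p'.
Doubling vpvpvpvpvpvpvpv with 'p' between the halves:

vpvpvpvpvpvpvpvpvpvpvpvpvpvpvpv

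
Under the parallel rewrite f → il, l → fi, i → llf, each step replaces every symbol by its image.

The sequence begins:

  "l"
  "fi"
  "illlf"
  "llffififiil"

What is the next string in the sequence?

fifiililllfilllfilllfllffi

Rewriting each symbol of llffififiil: l→fi, l→fi, f→il, f→il, i→llf, f→il, i→llf, f→il, i→llf, i→llf, l→fi, which concatenates to fi fi il il llf il llf il llf llf fi.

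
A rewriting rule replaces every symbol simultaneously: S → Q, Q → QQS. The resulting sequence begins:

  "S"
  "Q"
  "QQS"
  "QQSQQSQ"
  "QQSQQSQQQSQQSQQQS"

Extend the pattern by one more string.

Rewriting the 17 symbols of QQSQQSQQQSQQSQQQS one by one yields QQS QQS Q QQS QQS Q QQS QQS QQS Q QQS QQS Q QQS QQS QQS Q; concatenated:

QQSQQSQQQSQQSQQQSQQSQQSQQQSQQSQQQSQQSQQSQ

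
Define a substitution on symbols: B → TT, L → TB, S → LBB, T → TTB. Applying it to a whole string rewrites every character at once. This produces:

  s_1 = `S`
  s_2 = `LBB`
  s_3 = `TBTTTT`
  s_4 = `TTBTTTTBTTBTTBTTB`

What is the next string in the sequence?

Rewriting the 17 symbols of TTBTTTTBTTBTTBTTB one by one yields TTB TTB TT TTB TTB TTB TTB TT TTB TTB TT TTB TTB TT TTB TTB TT; concatenated:

TTBTTBTTTTBTTBTTBTTBTTTTBTTBTTTTBTTBTTTTBTTBTT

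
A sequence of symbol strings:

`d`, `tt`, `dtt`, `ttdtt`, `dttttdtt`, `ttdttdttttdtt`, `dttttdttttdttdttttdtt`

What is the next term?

ttdttdttttdttdttttdttttdttdttttdtt

Each term (from the third on) is the two preceding terms concatenated in order: term 3 = d·tt = dtt.
Continuing: ttdttdttttdtt · dttttdttttdttdttttdtt gives term 8.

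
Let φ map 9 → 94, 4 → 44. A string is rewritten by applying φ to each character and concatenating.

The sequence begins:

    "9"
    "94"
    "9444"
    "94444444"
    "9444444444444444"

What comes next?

Rewriting the 16 symbols of 9444444444444444 one by one yields 94 44 44 44 44 44 44 44 44 44 44 44 44 44 44 44; concatenated:

94444444444444444444444444444444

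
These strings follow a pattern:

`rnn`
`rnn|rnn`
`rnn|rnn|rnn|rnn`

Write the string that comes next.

Every step duplicates the string with '|' between the halves.
Doubling rnn|rnn|rnn|rnn with '|' between the halves:

rnn|rnn|rnn|rnn|rnn|rnn|rnn|rnn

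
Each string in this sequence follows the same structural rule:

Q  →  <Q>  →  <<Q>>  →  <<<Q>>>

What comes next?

Every step adds < to the front and > to the end of the previous string.
Applying this once more to <<<Q>>>:

<<<<Q>>>>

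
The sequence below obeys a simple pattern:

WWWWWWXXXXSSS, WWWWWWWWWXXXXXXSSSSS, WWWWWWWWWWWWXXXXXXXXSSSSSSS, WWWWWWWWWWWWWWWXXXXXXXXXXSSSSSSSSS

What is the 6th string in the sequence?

WWWWWWWWWWWWWWWWWWWWWXXXXXXXXXXXXXXSSSSSSSSSSSSS

The n-th term is 3n W's then 2n X's then 2n-1 S's, where the shown terms are n = 2, 3, 4, 5.
Setting n = 7 gives 21, 14, 13 characters in each block.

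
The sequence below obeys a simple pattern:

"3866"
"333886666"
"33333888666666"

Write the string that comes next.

Term n consists of 2n-1 3's, followed by n 8's, followed by 2n 6's (n = 1, 2, …).
Setting n = 4 gives 7, 4, 8 characters in each block.

3333333888866666666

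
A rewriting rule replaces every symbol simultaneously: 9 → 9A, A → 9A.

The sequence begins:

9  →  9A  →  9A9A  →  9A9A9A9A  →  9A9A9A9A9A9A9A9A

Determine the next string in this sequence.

Rewriting the 16 symbols of 9A9A9A9A9A9A9A9A one by one yields 9A 9A 9A 9A 9A 9A 9A 9A 9A 9A 9A 9A 9A 9A 9A 9A; concatenated:

9A9A9A9A9A9A9A9A9A9A9A9A9A9A9A9A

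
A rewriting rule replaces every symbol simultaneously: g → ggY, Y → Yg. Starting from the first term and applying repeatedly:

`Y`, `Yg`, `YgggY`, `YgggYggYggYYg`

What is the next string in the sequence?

YgggYggYggYYgggYggYYgggYggYYgYgggY

φ(YgggYggYggYYg) expands symbol-by-symbol to Yg ggY ggY ggY Yg ggY ggY Yg ggY ggY Yg Yg ggY; joining the 13 pieces gives the next term.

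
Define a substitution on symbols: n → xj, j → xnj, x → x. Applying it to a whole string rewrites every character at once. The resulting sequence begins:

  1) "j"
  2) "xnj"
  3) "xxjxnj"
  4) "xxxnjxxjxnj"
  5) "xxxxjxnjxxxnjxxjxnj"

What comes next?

xxxxxnjxxjxnjxxxxjxnjxxxnjxxjxnj

Replace each of the 19 characters of xxxxjxnjxxxnjxxjxnj in place — x x x x xnj x xj xnj x x x xj xnj x x xnj x xj xnj — and concatenate.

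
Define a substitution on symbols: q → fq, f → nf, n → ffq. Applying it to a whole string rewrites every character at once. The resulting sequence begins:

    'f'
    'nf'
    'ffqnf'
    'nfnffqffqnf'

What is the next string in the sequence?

ffqnfffqnfnffqnfnffqffqnf

Rewriting each symbol of nfnffqffqnf: n→ffq, f→nf, n→ffq, f→nf, f→nf, q→fq, f→nf, f→nf, q→fq, n→ffq, f→nf, which concatenates to ffq nf ffq nf nf fq nf nf fq ffq nf.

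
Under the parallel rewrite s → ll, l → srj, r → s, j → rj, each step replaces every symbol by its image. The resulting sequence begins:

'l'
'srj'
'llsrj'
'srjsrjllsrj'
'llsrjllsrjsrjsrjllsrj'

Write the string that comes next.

srjsrjllsrjsrjsrjllsrjllsrjllsrjsrjsrjllsrj

φ(llsrjllsrjsrjsrjllsrj) expands symbol-by-symbol to srj srj ll s rj srj srj ll s rj ll s rj ll s rj srj srj ll s rj; joining the 21 pieces gives the next term.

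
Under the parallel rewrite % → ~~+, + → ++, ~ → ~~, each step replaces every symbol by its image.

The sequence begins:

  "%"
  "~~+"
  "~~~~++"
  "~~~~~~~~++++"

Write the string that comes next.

Rewriting each symbol of ~~~~~~~~++++: ~→~~, ~→~~, ~→~~, ~→~~, ~→~~, ~→~~, ~→~~, ~→~~, +→++, +→++, +→++, +→++, which concatenates to ~~ ~~ ~~ ~~ ~~ ~~ ~~ ~~ ++ ++ ++ ++.

~~~~~~~~~~~~~~~~++++++++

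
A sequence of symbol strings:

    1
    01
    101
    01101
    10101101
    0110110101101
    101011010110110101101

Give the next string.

0110110101101101011010110110101101

Each term (from the third on) is the two preceding terms concatenated in order: term 3 = 1·01 = 101.
So term 8 is 0110110101101·101011010110110101101.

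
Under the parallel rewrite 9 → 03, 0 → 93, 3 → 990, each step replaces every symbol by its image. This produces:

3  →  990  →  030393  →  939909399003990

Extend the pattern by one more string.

039900303930399003039393990030393

Replace each of the 15 characters of 939909399003990 in place — 03 990 03 03 93 03 990 03 03 93 93 990 03 03 93 — and concatenate.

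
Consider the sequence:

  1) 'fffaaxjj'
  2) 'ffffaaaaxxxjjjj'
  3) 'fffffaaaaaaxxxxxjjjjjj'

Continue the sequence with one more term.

ffffffaaaaaaaaxxxxxxxjjjjjjjj

Each string has the form f^{n+2} a^{2n} x^{2n-1} j^{2n} (n = 1, 2, …).
Setting n = 4 gives 6, 8, 7, 8 characters in each block.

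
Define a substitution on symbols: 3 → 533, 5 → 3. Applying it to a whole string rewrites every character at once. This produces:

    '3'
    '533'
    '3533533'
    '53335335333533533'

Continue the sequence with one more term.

φ(53335335333533533) expands symbol-by-symbol to 3 533 533 533 3 533 533 3 533 533 533 3 533 533 3 533 533; joining the 17 pieces gives the next term.

35335335333533533353353353335335333533533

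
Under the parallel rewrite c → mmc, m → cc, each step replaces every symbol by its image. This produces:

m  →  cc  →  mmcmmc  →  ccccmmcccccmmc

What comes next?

Rewriting the 14 symbols of ccccmmcccccmmc one by one yields mmc mmc mmc mmc cc cc mmc mmc mmc mmc mmc cc cc mmc; concatenated:

mmcmmcmmcmmcccccmmcmmcmmcmmcmmcccccmmc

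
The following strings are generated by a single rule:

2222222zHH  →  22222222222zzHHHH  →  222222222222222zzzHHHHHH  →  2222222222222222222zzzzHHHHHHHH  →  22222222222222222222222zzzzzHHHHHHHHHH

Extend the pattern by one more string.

222222222222222222222222222zzzzzzHHHHHHHHHHHH

Term n consists of 4n+3 2's, followed by n z's, followed by 2n H's (n = 1, 2, …).
Setting n = 6 gives 27, 6, 12 characters in each block.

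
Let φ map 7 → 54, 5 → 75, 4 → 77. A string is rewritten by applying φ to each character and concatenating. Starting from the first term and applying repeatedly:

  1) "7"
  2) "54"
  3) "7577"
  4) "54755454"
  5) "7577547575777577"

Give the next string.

Applying the rule to each of the 16 symbols of 7577547575777577 gives the pieces 54 75 54 54 75 77 54 75 54 75 54 54 54 75 54 54, which concatenate to the answer.

54755454757754755475545454755454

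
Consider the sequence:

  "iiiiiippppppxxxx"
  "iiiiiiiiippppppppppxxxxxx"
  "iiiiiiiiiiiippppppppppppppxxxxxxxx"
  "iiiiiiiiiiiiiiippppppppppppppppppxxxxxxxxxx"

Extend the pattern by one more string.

Term n consists of 3n+3 i's, followed by 4n+2 p's, followed by 2n+2 x's (n = 1, 2, …).
For the next term, n = 5, so the run lengths are 18, 22, 12.

iiiiiiiiiiiiiiiiiippppppppppppppppppppppxxxxxxxxxxxx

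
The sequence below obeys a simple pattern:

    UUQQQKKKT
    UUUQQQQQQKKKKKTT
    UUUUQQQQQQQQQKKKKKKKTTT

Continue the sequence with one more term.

UUUUUQQQQQQQQQQQQKKKKKKKKKTTTT

Each string has the form U^{n+1} Q^{3n} K^{2n+1} T^{n} (n = 1, 2, …).
For the next term, n = 4, so the run lengths are 5, 12, 9, 4.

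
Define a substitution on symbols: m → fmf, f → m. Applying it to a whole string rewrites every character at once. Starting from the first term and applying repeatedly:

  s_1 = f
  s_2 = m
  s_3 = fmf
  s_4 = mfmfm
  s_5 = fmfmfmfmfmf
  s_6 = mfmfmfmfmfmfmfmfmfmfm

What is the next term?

fmfmfmfmfmfmfmfmfmfmfmfmfmfmfmfmfmfmfmfmfmf

Replace each of the 21 characters of mfmfmfmfmfmfmfmfmfmfm in place — fmf m fmf m fmf m fmf m fmf m fmf m fmf m fmf m fmf m fmf m fmf — and concatenate.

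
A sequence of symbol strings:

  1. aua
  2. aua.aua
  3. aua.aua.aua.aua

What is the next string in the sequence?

Every step duplicates the string with '.' between the halves.
So the next term is two copies of aua.aua.aua.aua with '.' between the halves.

aua.aua.aua.aua.aua.aua.aua.aua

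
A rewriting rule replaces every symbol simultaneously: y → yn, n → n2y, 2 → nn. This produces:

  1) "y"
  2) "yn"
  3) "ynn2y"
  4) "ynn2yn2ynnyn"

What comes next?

Expanding ynn2yn2ynnyn: y→yn, n→n2y, n→n2y, 2→nn, y→yn, n→n2y, 2→nn, y→yn, n→n2y, n→n2y, y→yn, n→n2y. Concatenated: yn n2y n2y nn yn n2y nn yn n2y n2y yn n2y.

ynn2yn2ynnynn2ynnynn2yn2yynn2y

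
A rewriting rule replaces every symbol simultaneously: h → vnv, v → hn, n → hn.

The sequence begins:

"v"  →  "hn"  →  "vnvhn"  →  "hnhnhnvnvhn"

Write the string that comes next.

Expanding hnhnhnvnvhn: h→vnv, n→hn, h→vnv, n→hn, h→vnv, n→hn, v→hn, n→hn, v→hn, h→vnv, n→hn. Concatenated: vnv hn vnv hn vnv hn hn hn hn vnv hn.

vnvhnvnvhnvnvhnhnhnhnvnvhn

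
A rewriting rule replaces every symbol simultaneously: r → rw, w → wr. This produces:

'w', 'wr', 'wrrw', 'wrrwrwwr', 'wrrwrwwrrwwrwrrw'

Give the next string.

Replace each of the 16 characters of wrrwrwwrrwwrwrrw in place — wr rw rw wr rw wr wr rw rw wr wr rw wr rw rw wr — and concatenate.

wrrwrwwrrwwrwrrwrwwrwrrwwrrwrwwr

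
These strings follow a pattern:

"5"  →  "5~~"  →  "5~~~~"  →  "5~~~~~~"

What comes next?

5~~~~~~~~

Every step adds ~~ to the end: s(k+1) = s(k)·~~.
One more step from 5~~~~~~ gives the answer.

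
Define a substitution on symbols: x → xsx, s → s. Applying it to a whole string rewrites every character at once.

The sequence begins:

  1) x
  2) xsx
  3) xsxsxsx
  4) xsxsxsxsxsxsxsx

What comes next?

xsxsxsxsxsxsxsxsxsxsxsxsxsxsxsx

Replace each of the 15 characters of xsxsxsxsxsxsxsx in place — xsx s xsx s xsx s xsx s xsx s xsx s xsx s xsx — and concatenate.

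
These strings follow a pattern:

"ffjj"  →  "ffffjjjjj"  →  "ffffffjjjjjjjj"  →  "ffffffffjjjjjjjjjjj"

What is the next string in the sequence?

Reading off run lengths: f runs 2, 4, 6, 8; j runs 2, 5, 8, 11 — each is linear in n (n = 1, 2, …).
At n = 5 the blocks have lengths 10, 14.

ffffffffffjjjjjjjjjjjjjj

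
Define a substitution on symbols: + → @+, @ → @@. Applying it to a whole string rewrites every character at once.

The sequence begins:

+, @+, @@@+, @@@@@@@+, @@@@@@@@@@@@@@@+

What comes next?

Rewriting the 16 symbols of @@@@@@@@@@@@@@@+ one by one yields @@ @@ @@ @@ @@ @@ @@ @@ @@ @@ @@ @@ @@ @@ @@ @+; concatenated:

@@@@@@@@@@@@@@@@@@@@@@@@@@@@@@@+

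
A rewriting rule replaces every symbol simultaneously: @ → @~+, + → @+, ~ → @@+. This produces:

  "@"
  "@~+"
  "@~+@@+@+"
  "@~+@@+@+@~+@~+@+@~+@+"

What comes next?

@~+@@+@+@~+@~+@+@~+@+@~+@@+@+@~+@@+@+@~+@+@~+@@+@+@~+@+

Applying the rule to each of the 21 symbols of @~+@@+@+@~+@~+@+@~+@+ gives the pieces @~+ @@+ @+ @~+ @~+ @+ @~+ @+ @~+ @@+ @+ @~+ @@+ @+ @~+ @+ @~+ @@+ @+ @~+ @+, which concatenate to the answer.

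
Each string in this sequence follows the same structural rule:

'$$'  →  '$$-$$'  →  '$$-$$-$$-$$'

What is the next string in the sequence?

s(k+1) = s(k)·-·s(k) — each term doubles the last with '-' between the halves.
Doubling $$-$$-$$-$$ with '-' between the halves:

$$-$$-$$-$$-$$-$$-$$-$$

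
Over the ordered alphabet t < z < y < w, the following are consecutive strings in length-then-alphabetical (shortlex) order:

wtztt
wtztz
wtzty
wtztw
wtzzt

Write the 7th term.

Advancing 2 positions from wtzzt through wtzzt → wtzzz reaches term 7.

wtzzy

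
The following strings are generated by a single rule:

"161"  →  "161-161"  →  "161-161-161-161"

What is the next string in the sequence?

161-161-161-161-161-161-161-161

Every step duplicates the string with '-' between the halves.
So the next term is two copies of 161-161-161-161 with '-' between the halves.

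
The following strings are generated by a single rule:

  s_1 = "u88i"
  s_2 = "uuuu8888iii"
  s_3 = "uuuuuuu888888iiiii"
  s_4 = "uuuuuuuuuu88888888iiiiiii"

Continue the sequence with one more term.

Reading off run lengths: u runs 1, 4, 7, 10; 8 runs 2, 4, 6, 8; i runs 1, 3, 5, 7 — each is linear in n (n = 1, 2, …).
Setting n = 5 gives 13, 10, 9 characters in each block.

uuuuuuuuuuuuu8888888888iiiiiiiii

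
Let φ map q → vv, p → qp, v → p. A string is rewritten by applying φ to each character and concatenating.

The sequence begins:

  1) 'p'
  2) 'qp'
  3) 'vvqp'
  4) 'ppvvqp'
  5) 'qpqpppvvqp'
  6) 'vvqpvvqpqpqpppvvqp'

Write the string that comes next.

Rewriting the 18 symbols of vvqpvvqpqpqpppvvqp one by one yields p p vv qp p p vv qp vv qp vv qp qp qp p p vv qp; concatenated:

ppvvqpppvvqpvvqpvvqpqpqpppvvqp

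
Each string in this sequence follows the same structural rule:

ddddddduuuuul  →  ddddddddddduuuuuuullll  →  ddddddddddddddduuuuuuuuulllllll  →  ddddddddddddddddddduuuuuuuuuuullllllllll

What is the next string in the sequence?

ddddddddddddddddddddddduuuuuuuuuuuuulllllllllllll

Each string has the form d^{4n+3} u^{2n+3} l^{3n-2} (n = 1, 2, …).
For the next term, n = 5, so the run lengths are 23, 13, 13.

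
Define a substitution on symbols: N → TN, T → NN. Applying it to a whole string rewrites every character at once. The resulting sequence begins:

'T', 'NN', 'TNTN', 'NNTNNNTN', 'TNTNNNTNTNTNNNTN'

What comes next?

Rewriting the 16 symbols of TNTNNNTNTNTNNNTN one by one yields NN TN NN TN TN TN NN TN NN TN NN TN TN TN NN TN; concatenated:

NNTNNNTNTNTNNNTNNNTNNNTNTNTNNNTN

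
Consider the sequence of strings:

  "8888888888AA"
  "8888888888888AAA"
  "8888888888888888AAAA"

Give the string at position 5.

8888888888888888888888AAAAAA

The n-th term is 3n+1 8's then n-1 A's, where the shown terms are n = 3, 4, 5.
At n = 7 the blocks have lengths 22, 6.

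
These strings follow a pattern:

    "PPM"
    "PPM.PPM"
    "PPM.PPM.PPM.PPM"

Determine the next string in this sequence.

Every step duplicates the string with '.' between the halves.
Doubling PPM.PPM.PPM.PPM with '.' between the halves:

PPM.PPM.PPM.PPM.PPM.PPM.PPM.PPM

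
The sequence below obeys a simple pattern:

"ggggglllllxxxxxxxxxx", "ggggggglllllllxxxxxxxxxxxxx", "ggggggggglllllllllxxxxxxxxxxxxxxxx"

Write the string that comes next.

ggggggggggglllllllllllxxxxxxxxxxxxxxxxxxx

Term n consists of 2n-1 g's, followed by 2n-1 l's, followed by 3n+1 x's, where the shown terms are n = 3, 4, 5.
At n = 6 the blocks have lengths 11, 11, 19.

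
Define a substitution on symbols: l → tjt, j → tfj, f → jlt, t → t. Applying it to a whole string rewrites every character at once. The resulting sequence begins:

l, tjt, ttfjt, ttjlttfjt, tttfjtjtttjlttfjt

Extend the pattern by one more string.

Rewriting the 17 symbols of tttfjtjtttjlttfjt one by one yields t t t jlt tfj t tfj t t t tfj tjt t t jlt tfj t; concatenated:

tttjlttfjttfjttttfjtjtttjlttfjt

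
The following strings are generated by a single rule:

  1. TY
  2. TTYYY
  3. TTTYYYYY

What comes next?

TTTTYYYYYYY

Reading off run lengths: T runs 1, 2, 3; Y runs 1, 3, 5 — each is linear in n (n = 1, 2, …).
Setting n = 4 gives 4, 7 characters in each block.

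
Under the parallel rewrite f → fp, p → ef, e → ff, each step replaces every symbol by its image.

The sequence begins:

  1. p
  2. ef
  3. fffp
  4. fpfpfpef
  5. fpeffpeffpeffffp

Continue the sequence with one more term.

Rewriting the 16 symbols of fpeffpeffpeffffp one by one yields fp ef ff fp fp ef ff fp fp ef ff fp fp fp fp ef; concatenated:

fpeffffpfpeffffpfpeffffpfpfpfpef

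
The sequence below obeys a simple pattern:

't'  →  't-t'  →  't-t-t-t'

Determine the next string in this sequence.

Each string is two copies of the previous one joined by '-'.
Doubling t-t-t-t with '-' between the halves:

t-t-t-t-t-t-t-t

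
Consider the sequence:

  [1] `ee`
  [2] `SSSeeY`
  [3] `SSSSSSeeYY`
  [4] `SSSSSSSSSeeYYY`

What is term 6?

SSSSSSSSSSSSSSSeeYYYYY

Every step adds SSS to the front and Y to the end of the previous string.
From SSSSSSSSSeeYYY, 2 further steps: SSSSSSSSSeeYYY → SSSSSSSSSSSSeeYYYY → (answer).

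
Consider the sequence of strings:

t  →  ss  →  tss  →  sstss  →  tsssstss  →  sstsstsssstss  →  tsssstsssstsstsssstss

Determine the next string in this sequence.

sstsstsssstsstsssstsssstsstsssstss

From term 3 onward, concatenate the second-to-last term with the last: t·ss = tss, ss·tss = sstss, …
Continuing: sstsstsssstss · tsssstsssstsstsssstss gives term 8.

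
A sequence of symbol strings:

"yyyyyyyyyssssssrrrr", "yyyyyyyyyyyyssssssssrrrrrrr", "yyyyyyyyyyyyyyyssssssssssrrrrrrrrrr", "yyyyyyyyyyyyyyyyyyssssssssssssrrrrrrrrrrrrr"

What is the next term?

Term n consists of 3n+3 y's, followed by 2n+2 s's, followed by 3n-2 r's, where the shown terms are n = 2, 3, 4, 5.
At n = 6 the blocks have lengths 21, 14, 16.

yyyyyyyyyyyyyyyyyyyyyssssssssssssssrrrrrrrrrrrrrrrr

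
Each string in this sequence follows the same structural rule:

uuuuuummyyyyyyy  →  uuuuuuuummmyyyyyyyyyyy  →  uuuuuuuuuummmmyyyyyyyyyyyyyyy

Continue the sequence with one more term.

The n-th term is 2n+2 u's then n m's then 4n-1 y's, where the shown terms are n = 2, 3, 4.
Setting n = 5 gives 12, 5, 19 characters in each block.

uuuuuuuuuuuummmmmyyyyyyyyyyyyyyyyyyy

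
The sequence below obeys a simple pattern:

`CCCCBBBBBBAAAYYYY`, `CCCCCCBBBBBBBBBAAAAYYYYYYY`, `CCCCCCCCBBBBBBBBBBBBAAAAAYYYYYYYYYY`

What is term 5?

CCCCCCCCCCCCBBBBBBBBBBBBBBBBBBAAAAAAAYYYYYYYYYYYYYYYY

The n-th term is 2n C's then 3n B's then n+1 A's then 3n-2 Y's, where the shown terms are n = 2, 3, 4.
At n = 6 the blocks have lengths 12, 18, 7, 16.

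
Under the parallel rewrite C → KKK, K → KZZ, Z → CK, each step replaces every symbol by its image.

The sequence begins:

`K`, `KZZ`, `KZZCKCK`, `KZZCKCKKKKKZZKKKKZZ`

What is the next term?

KZZCKCKKKKKZZKKKKZZKZZKZZKZZKZZCKCKKZZKZZKZZKZZCKCK

Applying the rule to each of the 19 symbols of KZZCKCKKKKKZZKKKKZZ gives the pieces KZZ CK CK KKK KZZ KKK KZZ KZZ KZZ KZZ KZZ CK CK KZZ KZZ KZZ KZZ CK CK, which concatenate to the answer.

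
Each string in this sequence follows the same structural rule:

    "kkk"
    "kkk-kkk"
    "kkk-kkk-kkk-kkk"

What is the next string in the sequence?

kkk-kkk-kkk-kkk-kkk-kkk-kkk-kkk

s(k+1) = s(k)·-·s(k) — each term doubles the last with '-' between the halves.
So the next term is two copies of kkk-kkk-kkk-kkk with '-' between the halves.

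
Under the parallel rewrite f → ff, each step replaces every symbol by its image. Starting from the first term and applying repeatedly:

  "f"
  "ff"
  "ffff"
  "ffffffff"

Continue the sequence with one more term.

Rewriting each symbol of ffffffff: f→ff, f→ff, f→ff, f→ff, f→ff, f→ff, f→ff, f→ff, which concatenates to ff ff ff ff ff ff ff ff.

ffffffffffffffff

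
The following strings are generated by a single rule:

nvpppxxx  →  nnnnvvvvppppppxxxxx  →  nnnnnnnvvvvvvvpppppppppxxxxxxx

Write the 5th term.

Term n consists of 3n-2 n's, followed by 3n-2 v's, followed by 3n p's, followed by 2n+1 x's (n = 1, 2, …).
Setting n = 5 gives 13, 13, 15, 11 characters in each block.

nnnnnnnnnnnnnvvvvvvvvvvvvvpppppppppppppppxxxxxxxxxxx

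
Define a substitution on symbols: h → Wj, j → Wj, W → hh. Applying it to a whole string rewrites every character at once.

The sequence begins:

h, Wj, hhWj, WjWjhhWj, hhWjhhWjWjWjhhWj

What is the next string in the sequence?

Rewriting the 16 symbols of hhWjhhWjWjWjhhWj one by one yields Wj Wj hh Wj Wj Wj hh Wj hh Wj hh Wj Wj Wj hh Wj; concatenated:

WjWjhhWjWjWjhhWjhhWjhhWjWjWjhhWj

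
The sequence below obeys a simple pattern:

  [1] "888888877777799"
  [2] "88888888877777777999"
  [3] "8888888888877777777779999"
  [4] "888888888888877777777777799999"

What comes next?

Reading off run lengths: 8 runs 7, 9, 11, 13; 7 runs 6, 8, 10, 12; 9 runs 2, 3, 4, 5 — each is linear in n, where the shown terms are n = 3, 4, 5, 6.
At n = 7 the blocks have lengths 15, 14, 6.

88888888888888877777777777777999999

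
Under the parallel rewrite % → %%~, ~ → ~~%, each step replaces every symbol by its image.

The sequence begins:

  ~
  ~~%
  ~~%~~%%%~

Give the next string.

~~%~~%%%~~~%~~%%%~%%~%%~~~%

Apply φ to ~~%~~%%%~ symbol by symbol: ~→~~%, ~→~~%, %→%%~, ~→~~%, ~→~~%, %→%%~, %→%%~, %→%%~, ~→~~%; joined: ~~% ~~% %%~ ~~% ~~% %%~ %%~ %%~ ~~%.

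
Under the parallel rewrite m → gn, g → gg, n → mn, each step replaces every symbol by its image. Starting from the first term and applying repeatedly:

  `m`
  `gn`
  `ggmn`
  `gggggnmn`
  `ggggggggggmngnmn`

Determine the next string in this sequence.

gggggggggggggggggggggnmnggmngnmn

Applying the rule to each of the 16 symbols of ggggggggggmngnmn gives the pieces gg gg gg gg gg gg gg gg gg gg gn mn gg mn gn mn, which concatenate to the answer.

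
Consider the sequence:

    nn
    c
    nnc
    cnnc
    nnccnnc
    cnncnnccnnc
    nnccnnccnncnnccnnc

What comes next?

This is a Fibonacci-style word recurrence s(k) = s(k−2)·s(k−1): e.g. nn·c = nnc.
Continuing: cnncnnccnnc · nnccnnccnncnnccnnc gives term 8.

cnncnnccnncnnccnnccnncnnccnnc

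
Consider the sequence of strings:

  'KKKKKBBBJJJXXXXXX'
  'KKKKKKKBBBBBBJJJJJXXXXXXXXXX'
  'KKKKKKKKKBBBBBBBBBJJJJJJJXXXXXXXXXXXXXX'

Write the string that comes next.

KKKKKKKKKKKBBBBBBBBBBBBJJJJJJJJJXXXXXXXXXXXXXXXXXX

Term n consists of 2n+3 K's, followed by 3n B's, followed by 2n+1 J's, followed by 4n+2 X's (n = 1, 2, …).
For the next term, n = 4, so the run lengths are 11, 12, 9, 18.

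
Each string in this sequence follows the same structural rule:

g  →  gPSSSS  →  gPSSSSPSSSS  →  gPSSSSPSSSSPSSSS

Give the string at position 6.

Every step adds PSSSS to the end: s(k+1) = s(k)·PSSSS.
From gPSSSSPSSSSPSSSS, 2 further steps: gPSSSSPSSSSPSSSS → gPSSSSPSSSSPSSSSPSSSS → (answer).

gPSSSSPSSSSPSSSSPSSSSPSSSS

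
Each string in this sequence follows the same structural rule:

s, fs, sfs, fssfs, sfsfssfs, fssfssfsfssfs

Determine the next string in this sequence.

From term 3 onward, concatenate the second-to-last term with the last: s·fs = sfs, fs·sfs = fssfs, …
The next term joins sfsfssfs and fssfssfsfssfs.

sfsfssfsfssfssfsfssfs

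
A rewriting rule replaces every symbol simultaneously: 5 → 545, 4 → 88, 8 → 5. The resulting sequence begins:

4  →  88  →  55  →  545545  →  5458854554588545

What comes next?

Replace each of the 16 characters of 5458854554588545 in place — 545 88 545 5 5 545 88 545 545 88 545 5 5 545 88 545 — and concatenate.

545885455554588545545885455554588545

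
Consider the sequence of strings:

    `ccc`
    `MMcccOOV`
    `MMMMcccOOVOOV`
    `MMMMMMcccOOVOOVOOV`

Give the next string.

Every step adds MM to the front and OOV to the end of the previous string.
So the next term is MM·MMMMMMcccOOVOOVOOV·OOV.

MMMMMMMMcccOOVOOVOOVOOV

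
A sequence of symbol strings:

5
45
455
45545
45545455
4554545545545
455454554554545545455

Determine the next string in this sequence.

4554545545545455454554554545545545

From term 3 onward, concatenate the last term with the second-to-last: 45·5 = 455, 455·45 = 45545, …
The next term joins 455454554554545545455 and 4554545545545.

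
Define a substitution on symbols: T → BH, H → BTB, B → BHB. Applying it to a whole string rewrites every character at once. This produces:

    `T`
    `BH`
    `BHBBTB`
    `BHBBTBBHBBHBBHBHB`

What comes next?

Replace each of the 17 characters of BHBBTBBHBBHBBHBHB in place — BHB BTB BHB BHB BH BHB BHB BTB BHB BHB BTB BHB BHB BTB BHB BTB BHB — and concatenate.

BHBBTBBHBBHBBHBHBBHBBTBBHBBHBBTBBHBBHBBTBBHBBTBBHB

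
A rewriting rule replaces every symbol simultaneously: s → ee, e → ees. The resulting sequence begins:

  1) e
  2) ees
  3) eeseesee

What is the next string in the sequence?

eeseeseeeeseeseeeesees

Rewriting each symbol of eeseesee: e→ees, e→ees, s→ee, e→ees, e→ees, s→ee, e→ees, e→ees, which concatenates to ees ees ee ees ees ee ees ees.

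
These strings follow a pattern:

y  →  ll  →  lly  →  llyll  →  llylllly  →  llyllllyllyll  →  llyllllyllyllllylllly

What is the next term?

llyllllyllyllllyllllyllyllllyllyll

From term 3 onward, concatenate the last term with the second-to-last: ll·y = lly, lly·ll = llyll, …
Continuing: llyllllyllyllllylllly · llyllllyllyll gives term 8.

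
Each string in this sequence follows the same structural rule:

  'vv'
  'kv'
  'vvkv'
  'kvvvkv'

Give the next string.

This is a Fibonacci-style word recurrence s(k) = s(k−2)·s(k−1): e.g. vv·kv = vvkv.
So term 5 is vvkv·kvvvkv.

vvkvkvvvkv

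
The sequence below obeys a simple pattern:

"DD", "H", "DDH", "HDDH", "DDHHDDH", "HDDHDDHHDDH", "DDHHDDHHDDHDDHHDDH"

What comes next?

From term 3 onward, concatenate the second-to-last term with the last: DD·H = DDH, H·DDH = HDDH, …
Continuing: HDDHDDHHDDH · DDHHDDHHDDHDDHHDDH gives term 8.

HDDHDDHHDDHDDHHDDHHDDHDDHHDDH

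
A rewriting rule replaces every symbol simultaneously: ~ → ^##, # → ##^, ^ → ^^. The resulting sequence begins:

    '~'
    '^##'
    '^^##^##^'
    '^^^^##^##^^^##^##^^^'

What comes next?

Rewriting the 20 symbols of ^^^^##^##^^^##^##^^^ one by one yields ^^ ^^ ^^ ^^ ##^ ##^ ^^ ##^ ##^ ^^ ^^ ^^ ##^ ##^ ^^ ##^ ##^ ^^ ^^ ^^; concatenated:

^^^^^^^^##^##^^^##^##^^^^^^^##^##^^^##^##^^^^^^^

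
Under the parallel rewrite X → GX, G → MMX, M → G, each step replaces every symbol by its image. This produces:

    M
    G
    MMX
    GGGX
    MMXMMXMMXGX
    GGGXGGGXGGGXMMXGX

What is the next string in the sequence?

Rewriting the 17 symbols of GGGXGGGXGGGXMMXGX one by one yields MMX MMX MMX GX MMX MMX MMX GX MMX MMX MMX GX G G GX MMX GX; concatenated:

MMXMMXMMXGXMMXMMXMMXGXMMXMMXMMXGXGGGXMMXGX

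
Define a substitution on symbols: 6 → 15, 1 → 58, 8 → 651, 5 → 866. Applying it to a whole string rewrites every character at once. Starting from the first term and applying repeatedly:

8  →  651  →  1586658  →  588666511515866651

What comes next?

86665165115151586658588665886665115151586658

φ(588666511515866651) expands symbol-by-symbol to 866 651 651 15 15 15 866 58 58 866 58 866 651 15 15 15 866 58; joining the 18 pieces gives the next term.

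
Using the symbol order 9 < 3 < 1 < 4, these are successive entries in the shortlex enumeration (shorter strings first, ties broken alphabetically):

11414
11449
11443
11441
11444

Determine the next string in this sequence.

Find the rightmost character of 11444 below 4, bump it to the next letter, and reset everything to its right to 9.

14999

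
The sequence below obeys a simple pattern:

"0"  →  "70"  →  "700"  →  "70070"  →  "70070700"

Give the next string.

From term 3 onward, concatenate the last term with the second-to-last: 70·0 = 700, 700·70 = 70070, …
So term 6 is 70070700·70070.

7007070070070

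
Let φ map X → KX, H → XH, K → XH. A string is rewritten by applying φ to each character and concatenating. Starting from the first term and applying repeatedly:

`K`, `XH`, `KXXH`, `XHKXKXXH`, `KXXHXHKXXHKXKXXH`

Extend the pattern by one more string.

XHKXKXXHKXXHXHKXKXXHXHKXXHKXKXXH

Applying the rule to each of the 16 symbols of KXXHXHKXXHKXKXXH gives the pieces XH KX KX XH KX XH XH KX KX XH XH KX XH KX KX XH, which concatenate to the answer.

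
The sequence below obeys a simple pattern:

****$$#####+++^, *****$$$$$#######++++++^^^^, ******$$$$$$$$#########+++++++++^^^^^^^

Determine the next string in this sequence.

*******$$$$$$$$$$$###########++++++++++++^^^^^^^^^^

Reading off run lengths: * runs 4, 5, 6; $ runs 2, 5, 8; # runs 5, 7, 9; + runs 3, 6, 9; ^ runs 1, 4, 7 — each is linear in n (n = 1, 2, …).
Setting n = 4 gives 7, 11, 11, 12, 10 characters in each block.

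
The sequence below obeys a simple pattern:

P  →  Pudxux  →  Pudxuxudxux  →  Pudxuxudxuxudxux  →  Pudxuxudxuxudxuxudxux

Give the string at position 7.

Pudxuxudxuxudxuxudxuxudxuxudxux

Every step adds udxux to the end: s(k+1) = s(k)·udxux.
From Pudxuxudxuxudxuxudxux, 2 further steps: Pudxuxudxuxudxuxudxux → Pudxuxudxuxudxuxudxuxudxux → (answer).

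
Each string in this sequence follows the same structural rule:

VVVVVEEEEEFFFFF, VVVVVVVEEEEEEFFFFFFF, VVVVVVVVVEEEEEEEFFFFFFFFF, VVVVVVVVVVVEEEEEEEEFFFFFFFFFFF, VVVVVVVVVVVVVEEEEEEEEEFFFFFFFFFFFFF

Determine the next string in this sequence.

VVVVVVVVVVVVVVVEEEEEEEEEEFFFFFFFFFFFFFFF

The n-th term is 2n+1 V's then n+3 E's then 2n+1 F's, where the shown terms are n = 2, 3, 4, 5, 6.
Setting n = 7 gives 15, 10, 15 characters in each block.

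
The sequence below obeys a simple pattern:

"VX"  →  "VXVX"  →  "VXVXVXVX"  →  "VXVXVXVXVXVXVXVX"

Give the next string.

VXVXVXVXVXVXVXVXVXVXVXVXVXVXVXVX

s(k+1) = s(k)·s(k) — each term doubles the last.
So the next term is two copies of VXVXVXVXVXVXVXVX.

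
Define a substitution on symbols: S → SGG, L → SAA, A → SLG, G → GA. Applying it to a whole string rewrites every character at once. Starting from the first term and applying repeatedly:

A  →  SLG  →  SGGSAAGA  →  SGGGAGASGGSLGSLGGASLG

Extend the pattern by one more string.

SGGGAGAGASLGGASLGSGGGAGASGGSAAGASGGSAAGAGASLGSGGSAAGA

Replace each of the 21 characters of SGGGAGASGGSLGSLGGASLG in place — SGG GA GA GA SLG GA SLG SGG GA GA SGG SAA GA SGG SAA GA GA SLG SGG SAA GA — and concatenate.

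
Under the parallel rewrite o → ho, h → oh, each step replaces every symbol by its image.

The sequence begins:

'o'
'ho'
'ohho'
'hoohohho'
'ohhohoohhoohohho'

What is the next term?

Replace each of the 16 characters of ohhohoohhoohohho in place — ho oh oh ho oh ho ho oh oh ho ho oh ho oh oh ho — and concatenate.

hoohohhoohhohoohohhohoohhoohohho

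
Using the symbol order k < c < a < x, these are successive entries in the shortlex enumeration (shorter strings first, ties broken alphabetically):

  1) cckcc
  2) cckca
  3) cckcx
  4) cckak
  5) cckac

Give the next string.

cckaa

Find the rightmost character of cckac below x, bump it to the next letter, and reset everything to its right to k.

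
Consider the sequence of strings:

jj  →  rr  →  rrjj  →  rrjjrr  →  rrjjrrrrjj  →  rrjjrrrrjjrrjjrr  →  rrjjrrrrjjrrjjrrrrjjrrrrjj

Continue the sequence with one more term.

rrjjrrrrjjrrjjrrrrjjrrrrjjrrjjrrrrjjrrjjrr

This is a Fibonacci-style word recurrence s(k) = s(k−1)·s(k−2): e.g. rr·jj = rrjj.
Continuing: rrjjrrrrjjrrjjrrrrjjrrrrjj · rrjjrrrrjjrrjjrr gives term 8.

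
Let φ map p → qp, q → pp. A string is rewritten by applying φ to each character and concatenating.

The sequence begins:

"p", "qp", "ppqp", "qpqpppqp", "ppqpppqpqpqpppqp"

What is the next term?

Replace each of the 16 characters of ppqpppqpqpqpppqp in place — qp qp pp qp qp qp pp qp pp qp pp qp qp qp pp qp — and concatenate.

qpqpppqpqpqpppqpppqpppqpqpqpppqp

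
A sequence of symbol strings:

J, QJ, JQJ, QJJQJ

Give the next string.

Each term (from the third on) is the two preceding terms concatenated in order: term 3 = J·QJ = JQJ.
Continuing: JQJ · QJJQJ gives term 5.

JQJQJJQJ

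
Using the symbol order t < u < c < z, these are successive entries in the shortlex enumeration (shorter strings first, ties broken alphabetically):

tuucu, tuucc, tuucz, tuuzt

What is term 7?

Continuing the enumeration 3 steps past tuuzt: tuuzt → tuuzu → tuuzc → (answer).

tuuzz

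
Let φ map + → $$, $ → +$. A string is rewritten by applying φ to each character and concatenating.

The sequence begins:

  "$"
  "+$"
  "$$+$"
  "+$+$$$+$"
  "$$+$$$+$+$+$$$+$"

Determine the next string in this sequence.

+$+$$$+$+$+$$$+$$$+$$$+$+$+$$$+$

Replace each of the 16 characters of $$+$$$+$+$+$$$+$ in place — +$ +$ $$ +$ +$ +$ $$ +$ $$ +$ $$ +$ +$ +$ $$ +$ — and concatenate.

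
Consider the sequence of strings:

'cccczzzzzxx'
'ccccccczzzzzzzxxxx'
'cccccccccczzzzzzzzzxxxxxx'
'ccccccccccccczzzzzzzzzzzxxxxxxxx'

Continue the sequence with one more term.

cccccccccccccccczzzzzzzzzzzzzxxxxxxxxxx

The n-th term is 3n+1 c's then 2n+3 z's then 2n x's (n = 1, 2, …).
Setting n = 5 gives 16, 13, 10 characters in each block.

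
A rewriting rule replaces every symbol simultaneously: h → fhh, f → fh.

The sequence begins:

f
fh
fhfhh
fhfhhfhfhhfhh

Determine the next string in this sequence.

φ(fhfhhfhfhhfhh) expands symbol-by-symbol to fh fhh fh fhh fhh fh fhh fh fhh fhh fh fhh fhh; joining the 13 pieces gives the next term.

fhfhhfhfhhfhhfhfhhfhfhhfhhfhfhhfhh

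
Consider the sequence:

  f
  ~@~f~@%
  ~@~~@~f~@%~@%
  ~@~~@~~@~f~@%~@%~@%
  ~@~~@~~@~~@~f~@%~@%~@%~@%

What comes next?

Every step adds ~@~ to the front and ~@% to the end of the previous string.
Applying this once more to ~@~~@~~@~~@~f~@%~@%~@%~@%:

~@~~@~~@~~@~~@~f~@%~@%~@%~@%~@%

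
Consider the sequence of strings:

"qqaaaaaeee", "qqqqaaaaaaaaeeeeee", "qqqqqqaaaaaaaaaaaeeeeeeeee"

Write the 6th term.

Each string has the form q^{2n} a^{3n+2} e^{3n} (n = 1, 2, …).
At n = 6 the blocks have lengths 12, 20, 18.

qqqqqqqqqqqqaaaaaaaaaaaaaaaaaaaaeeeeeeeeeeeeeeeeee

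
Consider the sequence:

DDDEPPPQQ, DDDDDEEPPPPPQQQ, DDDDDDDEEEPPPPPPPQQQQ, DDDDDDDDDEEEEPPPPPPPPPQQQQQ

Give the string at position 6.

DDDDDDDDDDDDDEEEEEEPPPPPPPPPPPPPQQQQQQQ

Each string has the form D^{2n+1} E^{n} P^{2n+1} Q^{n+1} (n = 1, 2, …).
For term 6, n = 6, so the run lengths are 13, 6, 13, 7.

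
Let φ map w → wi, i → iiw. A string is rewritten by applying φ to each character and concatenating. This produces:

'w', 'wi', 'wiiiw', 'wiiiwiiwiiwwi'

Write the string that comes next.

Applying the rule to each of the 13 symbols of wiiiwiiwiiwwi gives the pieces wi iiw iiw iiw wi iiw iiw wi iiw iiw wi wi iiw, which concatenate to the answer.

wiiiwiiwiiwwiiiwiiwwiiiwiiwwiwiiiw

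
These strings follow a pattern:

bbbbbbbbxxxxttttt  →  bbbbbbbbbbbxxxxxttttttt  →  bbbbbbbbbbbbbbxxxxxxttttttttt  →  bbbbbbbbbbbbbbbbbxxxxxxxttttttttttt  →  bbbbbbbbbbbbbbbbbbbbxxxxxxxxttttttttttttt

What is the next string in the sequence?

Term n consists of 3n+2 b's, followed by n+2 x's, followed by 2n+1 t's, where the shown terms are n = 2, 3, 4, 5, 6.
For the next term, n = 7, so the run lengths are 23, 9, 15.

bbbbbbbbbbbbbbbbbbbbbbbxxxxxxxxxttttttttttttttt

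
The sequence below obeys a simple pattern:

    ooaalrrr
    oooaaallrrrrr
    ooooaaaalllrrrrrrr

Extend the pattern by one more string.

oooooaaaaallllrrrrrrrrr

The n-th term is n+1 o's then n+1 a's then n l's then 2n+1 r's (n = 1, 2, …).
At n = 4 the blocks have lengths 5, 5, 4, 9.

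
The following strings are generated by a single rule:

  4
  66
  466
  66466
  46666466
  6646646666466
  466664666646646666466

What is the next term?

6646646666466466664666646646666466

This is a Fibonacci-style word recurrence s(k) = s(k−2)·s(k−1): e.g. 4·66 = 466.
The next term joins 6646646666466 and 466664666646646666466.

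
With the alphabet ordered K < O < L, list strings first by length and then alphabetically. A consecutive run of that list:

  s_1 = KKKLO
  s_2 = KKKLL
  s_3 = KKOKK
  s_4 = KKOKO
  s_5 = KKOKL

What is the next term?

Treat KKOKL as a base-3 numeral over the given alphabet and add one, carrying through any trailing L's.

KKOOK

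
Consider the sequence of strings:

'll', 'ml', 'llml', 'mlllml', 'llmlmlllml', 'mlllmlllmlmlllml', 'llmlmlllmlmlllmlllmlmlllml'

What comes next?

From term 3 onward, concatenate the second-to-last term with the last: ll·ml = llml, ml·llml = mlllml, …
The next term joins mlllmlllmlmlllml and llmlmlllmlmlllmlllmlmlllml.

mlllmlllmlmlllmlllmlmlllmlmlllmlllmlmlllml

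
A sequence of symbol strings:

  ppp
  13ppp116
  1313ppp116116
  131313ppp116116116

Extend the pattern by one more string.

Each term wraps the previous one in 13 on the left and 116 on the right.
One more step from 131313ppp116116116 gives the answer.

13131313ppp116116116116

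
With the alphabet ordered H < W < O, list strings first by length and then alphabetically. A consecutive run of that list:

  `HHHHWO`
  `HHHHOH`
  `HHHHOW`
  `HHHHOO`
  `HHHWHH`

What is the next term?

HHHWHW

Find the rightmost character of HHHWHH below O, bump it to the next letter, and reset everything to its right to H.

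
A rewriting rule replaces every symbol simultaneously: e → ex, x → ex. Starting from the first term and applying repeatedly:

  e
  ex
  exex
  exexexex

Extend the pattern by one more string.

Rewriting each symbol of exexexex: e→ex, x→ex, e→ex, x→ex, e→ex, x→ex, e→ex, x→ex, which concatenates to ex ex ex ex ex ex ex ex.

exexexexexexexex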